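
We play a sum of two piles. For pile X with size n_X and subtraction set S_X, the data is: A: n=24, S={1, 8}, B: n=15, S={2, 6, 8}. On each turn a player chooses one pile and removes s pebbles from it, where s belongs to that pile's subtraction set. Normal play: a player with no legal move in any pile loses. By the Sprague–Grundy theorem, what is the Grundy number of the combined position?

0

Pile A, S = {1, 8}:
G(0) = 0
G(1) = mex{0} = 1
G(2) = mex{1} = 0
G(3) = mex{0} = 1
G(4) = mex{1} = 0
G(5) = mex{0} = 1
G(6) = mex{1} = 0
G(7) = mex{0} = 1
G(8) = mex{1,0} = 2
G(9) = mex{2,1} = 0
G(10) = mex{0,0} = 1
G(11) = mex{1,1} = 0
G(12) = mex{0,0} = 1
G(13) = mex{1,1} = 0
G(14) = mex{0,0} = 1
G(15) = mex{1,1} = 0
G(16) = mex{0,2} = 1
G(17) = mex{1,0} = 2
G(18) = mex{2,1} = 0
G(19) = mex{0,0} = 1
G(20) = mex{1,1} = 0
G(21) = mex{0,0} = 1
G(22) = mex{1,1} = 0
G(23) = mex{0,0} = 1
G(24) = mex{1,1} = 0
G_A(24) = 0.
Pile B, S = {2, 6, 8}:
n :  0  1  2  3  4  5  6  7  8  9 10 11 12 13 14 15
G :  0  0  1  1  0  0  1  1  2  2  3  3  2  2  0  0
G_B(15) = 0.
Combined Grundy value = 0 ⊕ 0 = 0.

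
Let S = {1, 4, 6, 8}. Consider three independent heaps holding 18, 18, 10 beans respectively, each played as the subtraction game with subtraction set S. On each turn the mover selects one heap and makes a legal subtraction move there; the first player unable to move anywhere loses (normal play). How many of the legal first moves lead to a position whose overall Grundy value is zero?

1

All heaps use S = {1, 4, 6, 8}:
G(0) = 0
G(1) = mex{0} = 1
G(2) = mex{1} = 0
G(3) = mex{0} = 1
G(4) = mex{1,0} = 2
G(5) = mex{2,1} = 0
G(6) = mex{0,0,0} = 1
G(7) = mex{1,1,1} = 0
G(8) = mex{0,2,0,0} = 1
G(9) = mex{1,0,1,1} = 2
G(10) = mex{2,1,2,0} = 3
G(11) = mex{3,0,0,1} = 2
G(12) = mex{2,1,1,2} = 0
G(13) = mex{0,2,0,0} = 1
G(14) = mex{1,3,1,1} = 0
G(15) = mex{0,2,2,0} = 1
G(16) = mex{1,0,3,1} = 2
G(17) = mex{2,1,2,2} = 0
G(18) = mex{0,0,0,3} = 1
Heap A: G(18) = 1.
Heap B: G(18) = 1.
Heap C: G(10) = 3.
Combined Grundy value = 1 ⊕ 1 ⊕ 3 = 3.
A winning move leaves total XOR = 0, i.e. changes one component's Grundy value g to g ⊕ X where X is the current total.
Heap A: need g' = 1⊕3 = 2. Options: 18−1→G=0, 18−4→G=0, 18−6→G=0, 18−8→G=3. Hits: 0.
Heap B: need g' = 1⊕3 = 2. Options: 18−1→G=0, 18−4→G=0, 18−6→G=0, 18−8→G=3. Hits: 0.
Heap C: need g' = 3⊕3 = 0. Options: 10−1→G=2, 10−4→G=1, 10−6→G=2, 10−8→G=0. Hits: 1.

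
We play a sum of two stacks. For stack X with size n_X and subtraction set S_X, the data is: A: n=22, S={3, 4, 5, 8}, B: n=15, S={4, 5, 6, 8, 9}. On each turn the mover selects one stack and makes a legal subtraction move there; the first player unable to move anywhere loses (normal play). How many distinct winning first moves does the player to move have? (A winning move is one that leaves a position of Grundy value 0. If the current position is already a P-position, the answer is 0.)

Stack A, S = {3, 4, 5, 8}:
G(0) = 0
G(1) = mex{} = 0
G(2) = mex{} = 0
G(3) = mex{0} = 1
G(4) = mex{0,0} = 1
G(5) = mex{0,0,0} = 1
G(6) = mex{1,0,0} = 2
G(7) = mex{1,1,0} = 2
G(8) = mex{1,1,1,0} = 2
G(9) = mex{2,1,1,0} = 3
G(10) = mex{2,2,1,0} = 3
G(11) = mex{2,2,2,1} = 0
G(12) = mex{3,2,2,1} = 0
G(13) = mex{3,3,2,1} = 0
G(14) = mex{0,3,3,2} = 1
G(15) = mex{0,0,3,2} = 1
G(16) = mex{0,0,0,2} = 1
G(17) = mex{1,0,0,3} = 2
G(18) = mex{1,1,0,3} = 2
G(19) = mex{1,1,1,0} = 2
G(20) = mex{2,1,1,0} = 3
G(21) = mex{2,2,1,0} = 3
G(22) = mex{2,2,2,1} = 0
G_A(22) = 0.
Stack B, S = {4, 5, 6, 8, 9}:
G(0) = 0
G(1) = mex{} = 0
G(2) = mex{} = 0
G(3) = mex{} = 0
G(4) = mex{0} = 1
G(5) = mex{0,0} = 1
G(6) = mex{0,0,0} = 1
G(7) = mex{0,0,0} = 1
G(8) = mex{1,0,0,0} = 2
G(9) = mex{1,1,0,0,0} = 2
G(10) = mex{1,1,1,0,0} = 2
G(11) = mex{1,1,1,0,0} = 2
G(12) = mex{2,1,1,1,0} = 3
G(13) = mex{2,2,1,1,1} = 0
G(14) = mex{2,2,2,1,1} = 0
G(15) = mex{2,2,2,1,1} = 0
G_B(15) = 0.
Combined Grundy value = 0 ⊕ 0 = 0.
A winning move leaves total XOR = 0, i.e. changes one component's Grundy value g to g ⊕ X where X is the current total.
Stack A: target g' = 0⊕0 = 0, but every legal move changes the Grundy value (mex property), so 0 moves.
Stack B: target g' = 0⊕0 = 0, but every legal move changes the Grundy value (mex property), so 0 moves.

0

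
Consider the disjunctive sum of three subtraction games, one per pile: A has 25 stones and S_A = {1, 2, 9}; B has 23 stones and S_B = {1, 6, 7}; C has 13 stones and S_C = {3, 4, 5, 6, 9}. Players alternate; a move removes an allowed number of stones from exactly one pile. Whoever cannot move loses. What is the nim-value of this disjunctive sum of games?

1

Pile A, S = {1, 2, 9}:
G(0) = 0
G(1) = mex{0} = 1
G(2) = mex{1,0} = 2
G(3) = mex{2,1} = 0
G(4) = mex{0,2} = 1
G(5) = mex{1,0} = 2
G(6) = mex{2,1} = 0
G(7) = mex{0,2} = 1
G(8) = mex{1,0} = 2
G(9) = mex{2,1,0} = 3
G(10) = mex{3,2,1} = 0
G(11) = mex{0,3,2} = 1
G(12) = mex{1,0,0} = 2
G(13) = mex{2,1,1} = 0
G(14) = mex{0,2,2} = 1
G(15) = mex{1,0,0} = 2
G(16) = mex{2,1,1} = 0
G(17) = mex{0,2,2} = 1
G(18) = mex{1,0,3} = 2
G(19) = mex{2,1,0} = 3
G(20) = mex{3,2,1} = 0
G(21) = mex{0,3,2} = 1
G(22) = mex{1,0,0} = 2
G(23) = mex{2,1,1} = 0
G(24) = mex{0,2,2} = 1
G(25) = mex{1,0,0} = 2
G_A(25) = 2.
Pile B, S = {1, 6, 7}:
n :  0  1  2  3  4  5  6  7  8  9 10 11 12 13 14 15 16 17 18 19 20 21 22 23
G :  0  1  0  1  0  1  2  3  2  3  2  3  0  1  0  1  0  1  2  3  2  3  2  3
G_B(23) = 3.
Pile C, S = {3, 4, 5, 6, 9}:
n :  0  1  2  3  4  5  6  7  8  9 10 11 12 13
G :  0  0  0  1  1  1  2  2  2  3  3  3  0  0
G_C(13) = 0.
Combined Grundy value = 2 ⊕ 3 ⊕ 0 = 1.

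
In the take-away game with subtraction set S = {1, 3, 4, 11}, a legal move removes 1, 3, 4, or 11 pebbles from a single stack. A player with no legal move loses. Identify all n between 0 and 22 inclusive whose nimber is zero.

n :  0  1  2  3  4  5  6  7  8  9 10 11 12 13 14 15 16 17 18 19 20 21 22
G :  0  1  0  1  2  3  2  0  1  0  1  2  3  2  0  1  0  1  2  3  2  0  1
P-positions are exactly the n with G(n) = 0.

0, 2, 7, 9, 14, 16, 21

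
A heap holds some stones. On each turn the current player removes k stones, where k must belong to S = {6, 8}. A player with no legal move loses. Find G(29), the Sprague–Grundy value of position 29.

0

G(0) = 0
G(1) = mex{} = 0
G(2) = mex{} = 0
G(3) = mex{} = 0
G(4) = mex{} = 0
G(5) = mex{} = 0
G(6) = mex{0} = 1
G(7) = mex{0} = 1
G(8) = mex{0,0} = 1
G(9) = mex{0,0} = 1
G(10) = mex{0,0} = 1
G(11) = mex{0,0} = 1
G(12) = mex{1,0} = 2
G(13) = mex{1,0} = 2
G(14) = mex{1,1} = 0
G(15) = mex{1,1} = 0
G(16) = mex{1,1} = 0
G(17) = mex{1,1} = 0
G(18) = mex{2,1} = 0
G(19) = mex{2,1} = 0
G(20) = mex{0,2} = 1
G(21) = mex{0,2} = 1
G(22) = mex{0,0} = 1
G(23) = mex{0,0} = 1
G(24) = mex{0,0} = 1
G(25) = mex{0,0} = 1
G(26) = mex{1,0} = 2
G(27) = mex{1,0} = 2
G(28) = mex{1,1} = 0
G(29) = mex{1,1} = 0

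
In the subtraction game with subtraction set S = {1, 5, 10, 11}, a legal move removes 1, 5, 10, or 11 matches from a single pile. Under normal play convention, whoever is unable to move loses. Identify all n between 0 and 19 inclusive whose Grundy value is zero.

n :  0  1  2  3  4  5  6  7  8  9 10 11 12 13 14 15 16 17 18 19
G :  0  1  0  1  0  1  0  1  0  1  2  3  2  3  2  3  2  3  2  3
P-positions are exactly the n with G(n) = 0.

0, 2, 4, 6, 8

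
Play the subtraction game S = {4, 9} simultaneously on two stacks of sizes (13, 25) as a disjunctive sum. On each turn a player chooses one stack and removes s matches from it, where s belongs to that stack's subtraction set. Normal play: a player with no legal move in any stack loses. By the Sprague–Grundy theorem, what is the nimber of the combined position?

1

All stacks use S = {4, 9}:
n :  0  1  2  3  4  5  6  7  8  9 10 11 12 13 14 15 16 17 18 19 20 21 22 23 24 25
G :  0  0  0  0  1  1  1  1  0  2  2  2  1  0  0  0  0  1  1  1  1  0  2  2  2  1
Stack A: G(13) = 0.
Stack B: G(25) = 1.
Combined Grundy value = 0 ⊕ 1 = 1.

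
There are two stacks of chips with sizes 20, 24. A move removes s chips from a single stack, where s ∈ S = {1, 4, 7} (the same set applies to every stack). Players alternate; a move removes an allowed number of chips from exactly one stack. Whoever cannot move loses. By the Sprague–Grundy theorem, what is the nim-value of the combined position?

All stacks use S = {1, 4, 7}:
G(0) = 0
G(1) = mex{0} = 1
G(2) = mex{1} = 0
G(3) = mex{0} = 1
G(4) = mex{1,0} = 2
G(5) = mex{2,1} = 0
G(6) = mex{0,0} = 1
G(7) = mex{1,1,0} = 2
G(8) = mex{2,2,1} = 0
G(9) = mex{0,0,0} = 1
G(10) = mex{1,1,1} = 0
G(11) = mex{0,2,2} = 1
G(12) = mex{1,0,0} = 2
G(13) = mex{2,1,1} = 0
G(14) = mex{0,0,2} = 1
G(15) = mex{1,1,0} = 2
G(16) = mex{2,2,1} = 0
G(17) = mex{0,0,0} = 1
G(18) = mex{1,1,1} = 0
G(19) = mex{0,2,2} = 1
G(20) = mex{1,0,0} = 2
G(21) = mex{2,1,1} = 0
G(22) = mex{0,0,2} = 1
G(23) = mex{1,1,0} = 2
G(24) = mex{2,2,1} = 0
Stack A: G(20) = 2.
Stack B: G(24) = 0.
Combined Grundy value = 2 ⊕ 0 = 2.

2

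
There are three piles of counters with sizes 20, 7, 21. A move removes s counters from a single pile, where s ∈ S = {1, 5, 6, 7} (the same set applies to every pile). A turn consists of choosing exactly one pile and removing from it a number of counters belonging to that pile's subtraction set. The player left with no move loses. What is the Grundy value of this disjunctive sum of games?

All piles use S = {1, 5, 6, 7}:
G(0) = 0
G(1) = mex{0} = 1
G(2) = mex{1} = 0
G(3) = mex{0} = 1
G(4) = mex{1} = 0
G(5) = mex{0,0} = 1
G(6) = mex{1,1,0} = 2
G(7) = mex{2,0,1,0} = 3
G(8) = mex{3,1,0,1} = 2
G(9) = mex{2,0,1,0} = 3
G(10) = mex{3,1,0,1} = 2
G(11) = mex{2,2,1,0} = 3
G(12) = mex{3,3,2,1} = 0
G(13) = mex{0,2,3,2} = 1
G(14) = mex{1,3,2,3} = 0
G(15) = mex{0,2,3,2} = 1
G(16) = mex{1,3,2,3} = 0
G(17) = mex{0,0,3,2} = 1
G(18) = mex{1,1,0,3} = 2
G(19) = mex{2,0,1,0} = 3
G(20) = mex{3,1,0,1} = 2
G(21) = mex{2,0,1,0} = 3
Pile A: G(20) = 2.
Pile B: G(7) = 3.
Pile C: G(21) = 3.
Combined Grundy value = 2 ⊕ 3 ⊕ 3 = 2.

2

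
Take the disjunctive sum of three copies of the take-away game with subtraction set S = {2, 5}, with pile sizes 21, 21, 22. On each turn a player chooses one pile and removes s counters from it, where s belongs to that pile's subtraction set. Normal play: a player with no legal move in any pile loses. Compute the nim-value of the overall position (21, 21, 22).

0

All piles use S = {2, 5}:
n :  0  1  2  3  4  5  6  7  8  9 10 11 12 13 14 15 16 17 18 19 20 21 22
G :  0  0  1  1  0  2  1  0  0  1  1  0  2  1  0  0  1  1  0  2  1  0  0
Pile A: G(21) = 0.
Pile B: G(21) = 0.
Pile C: G(22) = 0.
Combined Grundy value = 0 ⊕ 0 ⊕ 0 = 0.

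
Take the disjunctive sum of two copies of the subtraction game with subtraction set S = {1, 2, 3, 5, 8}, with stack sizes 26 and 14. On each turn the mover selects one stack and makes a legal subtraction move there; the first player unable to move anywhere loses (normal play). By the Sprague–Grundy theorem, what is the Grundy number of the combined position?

All stacks use S = {1, 2, 3, 5, 8}:
G(0) = 0
G(1) = mex{0} = 1
G(2) = mex{1,0} = 2
G(3) = mex{2,1,0} = 3
G(4) = mex{3,2,1} = 0
G(5) = mex{0,3,2,0} = 1
G(6) = mex{1,0,3,1} = 2
G(7) = mex{2,1,0,2} = 3
G(8) = mex{3,2,1,3,0} = 4
G(9) = mex{4,3,2,0,1} = 5
G(10) = mex{5,4,3,1,2} = 0
G(11) = mex{0,5,4,2,3} = 1
G(12) = mex{1,0,5,3,0} = 2
G(13) = mex{2,1,0,4,1} = 3
G(14) = mex{3,2,1,5,2} = 0
G(15) = mex{0,3,2,0,3} = 1
G(16) = mex{1,0,3,1,4} = 2
G(17) = mex{2,1,0,2,5} = 3
G(18) = mex{3,2,1,3,0} = 4
G(19) = mex{4,3,2,0,1} = 5
G(20) = mex{5,4,3,1,2} = 0
G(21) = mex{0,5,4,2,3} = 1
G(22) = mex{1,0,5,3,0} = 2
G(23) = mex{2,1,0,4,1} = 3
G(24) = mex{3,2,1,5,2} = 0
G(25) = mex{0,3,2,0,3} = 1
G(26) = mex{1,0,3,1,4} = 2
Stack A: G(26) = 2.
Stack B: G(14) = 0.
Combined Grundy value = 2 ⊕ 0 = 2.

2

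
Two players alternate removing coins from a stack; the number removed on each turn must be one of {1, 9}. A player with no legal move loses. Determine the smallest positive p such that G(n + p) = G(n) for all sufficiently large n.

G(0) = 0
G(1) = mex{0} = 1
G(2) = mex{1} = 0
G(3) = mex{0} = 1
G(4) = mex{1} = 0
G(5) = mex{0} = 1
G(6) = mex{1} = 0
G(7) = mex{0} = 1
G(8) = mex{1} = 0
G(9) = mex{0,0} = 1
G(10) = mex{1,1} = 0
G(11) = mex{0,0} = 1
G(12) = mex{1,1} = 0
G(13) = mex{0,0} = 1
G(14) = mex{1,1} = 0
G(n+2) = G(n) holds for n = 0,…,8 (a full window of length max(S) = 9), so the sequence is purely periodic with period 2.

2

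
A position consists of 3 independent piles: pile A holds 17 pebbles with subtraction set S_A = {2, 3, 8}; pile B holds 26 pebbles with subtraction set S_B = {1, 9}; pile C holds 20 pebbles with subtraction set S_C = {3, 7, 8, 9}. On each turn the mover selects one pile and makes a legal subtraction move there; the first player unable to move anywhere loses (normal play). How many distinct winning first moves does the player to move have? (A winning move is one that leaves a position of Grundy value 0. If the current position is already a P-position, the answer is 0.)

0

Pile A, S = {2, 3, 8}:
G(0) = 0
G(1) = mex{} = 0
G(2) = mex{0} = 1
G(3) = mex{0,0} = 1
G(4) = mex{1,0} = 2
G(5) = mex{1,1} = 0
G(6) = mex{2,1} = 0
G(7) = mex{0,2} = 1
G(8) = mex{0,0,0} = 1
G(9) = mex{1,0,0} = 2
G(10) = mex{1,1,1} = 0
G(11) = mex{2,1,1} = 0
G(12) = mex{0,2,2} = 1
G(13) = mex{0,0,0} = 1
G(14) = mex{1,0,0} = 2
G(15) = mex{1,1,1} = 0
G(16) = mex{2,1,1} = 0
G(17) = mex{0,2,2} = 1
G_A(17) = 1.
Pile B, S = {1, 9}:
G(0) = 0
G(1) = mex{0} = 1
G(2) = mex{1} = 0
G(3) = mex{0} = 1
G(4) = mex{1} = 0
G(5) = mex{0} = 1
G(6) = mex{1} = 0
G(7) = mex{0} = 1
G(8) = mex{1} = 0
G(9) = mex{0,0} = 1
G(10) = mex{1,1} = 0
G(11) = mex{0,0} = 1
G(12) = mex{1,1} = 0
G(13) = mex{0,0} = 1
G(14) = mex{1,1} = 0
G(15) = mex{0,0} = 1
G(16) = mex{1,1} = 0
G(17) = mex{0,0} = 1
G(18) = mex{1,1} = 0
G(19) = mex{0,0} = 1
G(20) = mex{1,1} = 0
G(21) = mex{0,0} = 1
G(22) = mex{1,1} = 0
G(23) = mex{0,0} = 1
G(24) = mex{1,1} = 0
G(25) = mex{0,0} = 1
G(26) = mex{1,1} = 0
G_B(26) = 0.
Pile C, S = {3, 7, 8, 9}:
G(0) = 0
G(1) = mex{} = 0
G(2) = mex{} = 0
G(3) = mex{0} = 1
G(4) = mex{0} = 1
G(5) = mex{0} = 1
G(6) = mex{1} = 0
G(7) = mex{1,0} = 2
G(8) = mex{1,0,0} = 2
G(9) = mex{0,0,0,0} = 1
G(10) = mex{2,1,0,0} = 3
G(11) = mex{2,1,1,0} = 3
G(12) = mex{1,1,1,1} = 0
G(13) = mex{3,0,1,1} = 2
G(14) = mex{3,2,0,1} = 4
G(15) = mex{0,2,2,0} = 1
G(16) = mex{2,1,2,2} = 0
G(17) = mex{4,3,1,2} = 0
G(18) = mex{1,3,3,1} = 0
G(19) = mex{0,0,3,3} = 1
G(20) = mex{0,2,0,3} = 1
G_C(20) = 1.
Combined Grundy value = 1 ⊕ 0 ⊕ 1 = 0.
A winning move leaves total XOR = 0, i.e. changes one component's Grundy value g to g ⊕ X where X is the current total.
Pile A: target g' = 1⊕0 = 1, but every legal move changes the Grundy value (mex property), so 0 moves.
Pile B: target g' = 0⊕0 = 0, but every legal move changes the Grundy value (mex property), so 0 moves.
Pile C: target g' = 1⊕0 = 1, but every legal move changes the Grundy value (mex property), so 0 moves.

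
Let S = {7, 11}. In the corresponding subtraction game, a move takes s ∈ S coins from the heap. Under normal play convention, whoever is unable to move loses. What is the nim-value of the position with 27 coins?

1

n :  0  1  2  3  4  5  6  7  8  9 10 11 12 13 14 15 16 17 18 19 20 21 22 23 24 25 26 27
G :  0  0  0  0  0  0  0  1  1  1  1  1  1  1  2  2  2  2  0  0  0  0  0  0  0  1  1  1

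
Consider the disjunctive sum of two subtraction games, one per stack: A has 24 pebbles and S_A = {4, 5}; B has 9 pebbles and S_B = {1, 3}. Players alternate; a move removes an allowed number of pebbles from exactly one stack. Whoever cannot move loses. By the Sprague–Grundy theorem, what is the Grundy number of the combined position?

Stack A, S = {4, 5}:
n :  0  1  2  3  4  5  6  7  8  9 10 11 12 13 14 15 16 17 18 19 20 21 22 23 24
G :  0  0  0  0  1  1  1  1  2  0  0  0  0  1  1  1  1  2  0  0  0  0  1  1  1
G_A(24) = 1.
Stack B, S = {1, 3}:
n : 0 1 2 3 4 5 6 7 8 9
G : 0 1 0 1 0 1 0 1 0 1
G_B(9) = 1.
Combined Grundy value = 1 ⊕ 1 = 0.

0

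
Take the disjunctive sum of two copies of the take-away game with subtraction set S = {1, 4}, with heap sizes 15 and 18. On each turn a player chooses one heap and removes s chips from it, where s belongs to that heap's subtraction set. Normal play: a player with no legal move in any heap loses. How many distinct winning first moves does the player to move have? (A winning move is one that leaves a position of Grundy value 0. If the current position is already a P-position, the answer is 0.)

2

All heaps use S = {1, 4}:
G(0) = 0
G(1) = mex{0} = 1
G(2) = mex{1} = 0
G(3) = mex{0} = 1
G(4) = mex{1,0} = 2
G(5) = mex{2,1} = 0
G(6) = mex{0,0} = 1
G(7) = mex{1,1} = 0
G(8) = mex{0,2} = 1
G(9) = mex{1,0} = 2
G(10) = mex{2,1} = 0
G(11) = mex{0,0} = 1
G(12) = mex{1,1} = 0
G(13) = mex{0,2} = 1
G(14) = mex{1,0} = 2
G(15) = mex{2,1} = 0
G(16) = mex{0,0} = 1
G(17) = mex{1,1} = 0
G(18) = mex{0,2} = 1
Heap A: G(15) = 0.
Heap B: G(18) = 1.
Combined Grundy value = 0 ⊕ 1 = 1.
A winning move leaves total XOR = 0, i.e. changes one component's Grundy value g to g ⊕ X where X is the current total.
Heap A: need g' = 0⊕1 = 1. Options: 15−1→G=2, 15−4→G=1. Hits: 1.
Heap B: need g' = 1⊕1 = 0. Options: 18−1→G=0, 18−4→G=2. Hits: 1.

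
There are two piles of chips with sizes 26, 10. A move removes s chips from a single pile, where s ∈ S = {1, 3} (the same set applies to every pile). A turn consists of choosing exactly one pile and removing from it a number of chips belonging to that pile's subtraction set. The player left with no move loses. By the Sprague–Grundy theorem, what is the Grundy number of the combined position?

0

All piles use S = {1, 3}:
G(0) = 0
G(1) = mex{0} = 1
G(2) = mex{1} = 0
G(3) = mex{0,0} = 1
G(4) = mex{1,1} = 0
G(5) = mex{0,0} = 1
G(6) = mex{1,1} = 0
G(7) = mex{0,0} = 1
G(8) = mex{1,1} = 0
G(9) = mex{0,0} = 1
G(10) = mex{1,1} = 0
G(11) = mex{0,0} = 1
G(12) = mex{1,1} = 0
G(13) = mex{0,0} = 1
G(14) = mex{1,1} = 0
G(15) = mex{0,0} = 1
G(16) = mex{1,1} = 0
G(17) = mex{0,0} = 1
G(18) = mex{1,1} = 0
G(19) = mex{0,0} = 1
G(20) = mex{1,1} = 0
G(21) = mex{0,0} = 1
G(22) = mex{1,1} = 0
G(23) = mex{0,0} = 1
G(24) = mex{1,1} = 0
G(25) = mex{0,0} = 1
G(26) = mex{1,1} = 0
Pile A: G(26) = 0.
Pile B: G(10) = 0.
Combined Grundy value = 0 ⊕ 0 = 0.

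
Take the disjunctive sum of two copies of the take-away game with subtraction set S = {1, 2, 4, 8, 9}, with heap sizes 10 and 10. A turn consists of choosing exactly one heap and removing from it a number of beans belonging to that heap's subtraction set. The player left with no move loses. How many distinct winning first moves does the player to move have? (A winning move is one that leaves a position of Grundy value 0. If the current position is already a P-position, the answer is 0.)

0

All heaps use S = {1, 2, 4, 8, 9}:
n :  0  1  2  3  4  5  6  7  8  9 10
G :  0  1  2  0  1  2  0  1  2  3  4
Heap A: G(10) = 4.
Heap B: G(10) = 4.
Combined Grundy value = 4 ⊕ 4 = 0.
A winning move leaves total XOR = 0, i.e. changes one component's Grundy value g to g ⊕ X where X is the current total.
Heap A: target g' = 4⊕0 = 4, but every legal move changes the Grundy value (mex property), so 0 moves.
Heap B: target g' = 4⊕0 = 4, but every legal move changes the Grundy value (mex property), so 0 moves.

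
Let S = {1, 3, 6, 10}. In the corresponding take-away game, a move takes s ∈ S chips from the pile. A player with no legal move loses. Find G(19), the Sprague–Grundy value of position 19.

n :  0  1  2  3  4  5  6  7  8  9 10 11 12 13 14 15 16 17 18 19
G :  0  1  0  1  0  1  2  3  2  0  1  0  1  0  1  2  3  2  0  1

1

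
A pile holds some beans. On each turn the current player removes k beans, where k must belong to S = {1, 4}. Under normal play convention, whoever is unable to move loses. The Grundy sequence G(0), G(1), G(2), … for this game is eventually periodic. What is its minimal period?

n :  0  1  2  3  4  5  6  7  8  9 10 11 12 13 14
G :  0  1  0  1  2  0  1  0  1  2  0  1  0  1  2
G(n+5) = G(n) holds for n = 0,…,3 (a full window of length max(S) = 4), so the sequence is purely periodic with period 5.

5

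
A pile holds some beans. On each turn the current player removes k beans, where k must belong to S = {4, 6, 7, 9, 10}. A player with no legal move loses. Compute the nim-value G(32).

G(0) = 0
G(1) = mex{} = 0
G(2) = mex{} = 0
G(3) = mex{} = 0
G(4) = mex{0} = 1
G(5) = mex{0} = 1
G(6) = mex{0,0} = 1
G(7) = mex{0,0,0} = 1
G(8) = mex{1,0,0} = 2
G(9) = mex{1,0,0,0} = 2
G(10) = mex{1,1,0,0,0} = 2
G(11) = mex{1,1,1,0,0} = 2
G(12) = mex{2,1,1,0,0} = 3
G(13) = mex{2,1,1,1,0} = 3
G(14) = mex{2,2,1,1,1} = 0
G(15) = mex{2,2,2,1,1} = 0
G(16) = mex{3,2,2,1,1} = 0
G(17) = mex{3,2,2,2,1} = 0
G(18) = mex{0,3,2,2,2} = 1
G(19) = mex{0,3,3,2,2} = 1
G(20) = mex{0,0,3,2,2} = 1
G(21) = mex{0,0,0,3,2} = 1
G(22) = mex{1,0,0,3,3} = 2
G(23) = mex{1,0,0,0,3} = 2
G(24) = mex{1,1,0,0,0} = 2
G(25) = mex{1,1,1,0,0} = 2
G(26) = mex{2,1,1,0,0} = 3
G(27) = mex{2,1,1,1,0} = 3
G(28) = mex{2,2,1,1,1} = 0
G(29) = mex{2,2,2,1,1} = 0
G(30) = mex{3,2,2,1,1} = 0
G(31) = mex{3,2,2,2,1} = 0
G(32) = mex{0,3,2,2,2} = 1

1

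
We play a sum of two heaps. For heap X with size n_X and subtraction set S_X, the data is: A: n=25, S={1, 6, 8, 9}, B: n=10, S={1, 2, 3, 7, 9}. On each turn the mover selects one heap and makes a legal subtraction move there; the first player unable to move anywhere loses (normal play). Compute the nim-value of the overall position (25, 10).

3

Heap A, S = {1, 6, 8, 9}:
n :  0  1  2  3  4  5  6  7  8  9 10 11 12 13 14 15 16 17 18 19 20 21 22 23 24 25
G :  0  1  0  1  0  1  2  0  1  2  3  2  3  2  0  1  2  0  1  0  1  0  1  2  0  1
G_A(25) = 1.
Heap B, S = {1, 2, 3, 7, 9}:
n :  0  1  2  3  4  5  6  7  8  9 10
G :  0  1  2  3  0  1  2  3  0  1  2
G_B(10) = 2.
Combined Grundy value = 1 ⊕ 2 = 3.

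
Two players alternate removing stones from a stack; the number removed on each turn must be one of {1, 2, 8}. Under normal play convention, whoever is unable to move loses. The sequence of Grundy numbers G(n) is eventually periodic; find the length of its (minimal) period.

n :  0  1  2  3  4  5  6  7  8  9 10 11 12 13 14
G :  0  1  2  0  1  2  0  1  2  0  1  2  0  1  2
G(n+3) = G(n) holds for n = 0,…,7 (a full window of length max(S) = 8), so the sequence is purely periodic with period 3.

3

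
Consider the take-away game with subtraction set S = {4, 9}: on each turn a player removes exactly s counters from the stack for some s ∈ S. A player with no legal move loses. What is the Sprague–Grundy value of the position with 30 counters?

1

G(0) = 0
G(1) = mex{} = 0
G(2) = mex{} = 0
G(3) = mex{} = 0
G(4) = mex{0} = 1
G(5) = mex{0} = 1
G(6) = mex{0} = 1
G(7) = mex{0} = 1
G(8) = mex{1} = 0
G(9) = mex{1,0} = 2
G(10) = mex{1,0} = 2
G(11) = mex{1,0} = 2
G(12) = mex{0,0} = 1
G(13) = mex{2,1} = 0
G(14) = mex{2,1} = 0
G(15) = mex{2,1} = 0
G(16) = mex{1,1} = 0
G(17) = mex{0,0} = 1
G(18) = mex{0,2} = 1
G(19) = mex{0,2} = 1
G(20) = mex{0,2} = 1
G(21) = mex{1,1} = 0
G(22) = mex{1,0} = 2
G(23) = mex{1,0} = 2
G(24) = mex{1,0} = 2
G(25) = mex{0,0} = 1
G(26) = mex{2,1} = 0
G(27) = mex{2,1} = 0
G(28) = mex{2,1} = 0
G(29) = mex{1,1} = 0
G(30) = mex{0,0} = 1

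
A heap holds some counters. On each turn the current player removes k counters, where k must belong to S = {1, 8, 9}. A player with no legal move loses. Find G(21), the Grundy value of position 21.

n :  0  1  2  3  4  5  6  7  8  9 10 11 12 13 14 15 16 17 18 19 20 21
G :  0  1  0  1  0  1  0  1  2  3  2  3  2  3  2  3  0  1  0  1  0  1

1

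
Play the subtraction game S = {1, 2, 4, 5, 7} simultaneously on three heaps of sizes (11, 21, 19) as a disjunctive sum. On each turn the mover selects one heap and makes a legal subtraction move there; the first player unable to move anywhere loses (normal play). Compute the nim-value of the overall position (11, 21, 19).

3

All heaps use S = {1, 2, 4, 5, 7}:
G(0) = 0
G(1) = mex{0} = 1
G(2) = mex{1,0} = 2
G(3) = mex{2,1} = 0
G(4) = mex{0,2,0} = 1
G(5) = mex{1,0,1,0} = 2
G(6) = mex{2,1,2,1} = 0
G(7) = mex{0,2,0,2,0} = 1
G(8) = mex{1,0,1,0,1} = 2
G(9) = mex{2,1,2,1,2} = 0
G(10) = mex{0,2,0,2,0} = 1
G(11) = mex{1,0,1,0,1} = 2
G(12) = mex{2,1,2,1,2} = 0
G(13) = mex{0,2,0,2,0} = 1
G(14) = mex{1,0,1,0,1} = 2
G(15) = mex{2,1,2,1,2} = 0
G(16) = mex{0,2,0,2,0} = 1
G(17) = mex{1,0,1,0,1} = 2
G(18) = mex{2,1,2,1,2} = 0
G(19) = mex{0,2,0,2,0} = 1
G(20) = mex{1,0,1,0,1} = 2
G(21) = mex{2,1,2,1,2} = 0
Heap A: G(11) = 2.
Heap B: G(21) = 0.
Heap C: G(19) = 1.
Combined Grundy value = 2 ⊕ 0 ⊕ 1 = 3.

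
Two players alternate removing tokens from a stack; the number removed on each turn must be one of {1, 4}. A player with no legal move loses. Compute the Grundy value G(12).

G(0) = 0
G(1) = mex{0} = 1
G(2) = mex{1} = 0
G(3) = mex{0} = 1
G(4) = mex{1,0} = 2
G(5) = mex{2,1} = 0
G(6) = mex{0,0} = 1
G(7) = mex{1,1} = 0
G(8) = mex{0,2} = 1
G(9) = mex{1,0} = 2
G(10) = mex{2,1} = 0
G(11) = mex{0,0} = 1
G(12) = mex{1,1} = 0

0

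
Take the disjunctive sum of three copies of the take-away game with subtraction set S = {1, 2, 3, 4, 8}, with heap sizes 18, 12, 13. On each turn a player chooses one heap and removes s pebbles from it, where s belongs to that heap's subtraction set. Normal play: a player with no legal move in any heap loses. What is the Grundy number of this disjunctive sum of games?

2

All heaps use S = {1, 2, 3, 4, 8}:
n :  0  1  2  3  4  5  6  7  8  9 10 11 12 13 14 15 16 17 18
G :  0  1  2  3  4  0  1  2  3  4  0  1  2  3  4  0  1  2  3
Heap A: G(18) = 3.
Heap B: G(12) = 2.
Heap C: G(13) = 3.
Combined Grundy value = 3 ⊕ 2 ⊕ 3 = 2.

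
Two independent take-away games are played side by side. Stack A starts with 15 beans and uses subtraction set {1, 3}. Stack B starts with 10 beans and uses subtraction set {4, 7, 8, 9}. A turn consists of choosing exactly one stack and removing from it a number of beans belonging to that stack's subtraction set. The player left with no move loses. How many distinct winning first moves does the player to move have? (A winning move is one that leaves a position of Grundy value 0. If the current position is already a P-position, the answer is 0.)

Stack A, S = {1, 3}:
G(0) = 0
G(1) = mex{0} = 1
G(2) = mex{1} = 0
G(3) = mex{0,0} = 1
G(4) = mex{1,1} = 0
G(5) = mex{0,0} = 1
G(6) = mex{1,1} = 0
G(7) = mex{0,0} = 1
G(8) = mex{1,1} = 0
G(9) = mex{0,0} = 1
G(10) = mex{1,1} = 0
G(11) = mex{0,0} = 1
G(12) = mex{1,1} = 0
G(13) = mex{0,0} = 1
G(14) = mex{1,1} = 0
G(15) = mex{0,0} = 1
G_A(15) = 1.
Stack B, S = {4, 7, 8, 9}:
n :  0  1  2  3  4  5  6  7  8  9 10
G :  0  0  0  0  1  1  1  1  2  2  2
G_B(10) = 2.
Combined Grundy value = 1 ⊕ 2 = 3.
A winning move leaves total XOR = 0, i.e. changes one component's Grundy value g to g ⊕ X where X is the current total.
Stack A: need g' = 1⊕3 = 2. Options: 15−1→G=0, 15−3→G=0. Hits: 0.
Stack B: need g' = 2⊕3 = 1. Options: 10−4→G=1, 10−7→G=0, 10−8→G=0, 10−9→G=0. Hits: 1.

1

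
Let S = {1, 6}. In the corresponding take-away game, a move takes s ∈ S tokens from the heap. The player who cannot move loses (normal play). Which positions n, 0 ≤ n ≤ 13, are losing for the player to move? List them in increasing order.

G(0) = 0
G(1) = mex{0} = 1
G(2) = mex{1} = 0
G(3) = mex{0} = 1
G(4) = mex{1} = 0
G(5) = mex{0} = 1
G(6) = mex{1,0} = 2
G(7) = mex{2,1} = 0
G(8) = mex{0,0} = 1
G(9) = mex{1,1} = 0
G(10) = mex{0,0} = 1
G(11) = mex{1,1} = 0
G(12) = mex{0,2} = 1
G(13) = mex{1,0} = 2
P-positions are exactly the n with G(n) = 0.

0, 2, 4, 7, 9, 11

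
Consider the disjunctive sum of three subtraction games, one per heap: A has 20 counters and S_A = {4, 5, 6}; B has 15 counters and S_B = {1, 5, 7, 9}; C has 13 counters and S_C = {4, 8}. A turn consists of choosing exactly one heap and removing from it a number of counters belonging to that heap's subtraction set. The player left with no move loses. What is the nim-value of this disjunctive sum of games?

Heap A, S = {4, 5, 6}:
G(0) = 0
G(1) = mex{} = 0
G(2) = mex{} = 0
G(3) = mex{} = 0
G(4) = mex{0} = 1
G(5) = mex{0,0} = 1
G(6) = mex{0,0,0} = 1
G(7) = mex{0,0,0} = 1
G(8) = mex{1,0,0} = 2
G(9) = mex{1,1,0} = 2
G(10) = mex{1,1,1} = 0
G(11) = mex{1,1,1} = 0
G(12) = mex{2,1,1} = 0
G(13) = mex{2,2,1} = 0
G(14) = mex{0,2,2} = 1
G(15) = mex{0,0,2} = 1
G(16) = mex{0,0,0} = 1
G(17) = mex{0,0,0} = 1
G(18) = mex{1,0,0} = 2
G(19) = mex{1,1,0} = 2
G(20) = mex{1,1,1} = 0
G_A(20) = 0.
Heap B, S = {1, 5, 7, 9}:
G(0) = 0
G(1) = mex{0} = 1
G(2) = mex{1} = 0
G(3) = mex{0} = 1
G(4) = mex{1} = 0
G(5) = mex{0,0} = 1
G(6) = mex{1,1} = 0
G(7) = mex{0,0,0} = 1
G(8) = mex{1,1,1} = 0
G(9) = mex{0,0,0,0} = 1
G(10) = mex{1,1,1,1} = 0
G(11) = mex{0,0,0,0} = 1
G(12) = mex{1,1,1,1} = 0
G(13) = mex{0,0,0,0} = 1
G(14) = mex{1,1,1,1} = 0
G(15) = mex{0,0,0,0} = 1
G_B(15) = 1.
Heap C, S = {4, 8}:
G(0) = 0
G(1) = mex{} = 0
G(2) = mex{} = 0
G(3) = mex{} = 0
G(4) = mex{0} = 1
G(5) = mex{0} = 1
G(6) = mex{0} = 1
G(7) = mex{0} = 1
G(8) = mex{1,0} = 2
G(9) = mex{1,0} = 2
G(10) = mex{1,0} = 2
G(11) = mex{1,0} = 2
G(12) = mex{2,1} = 0
G(13) = mex{2,1} = 0
G_C(13) = 0.
Combined Grundy value = 0 ⊕ 1 ⊕ 0 = 1.

1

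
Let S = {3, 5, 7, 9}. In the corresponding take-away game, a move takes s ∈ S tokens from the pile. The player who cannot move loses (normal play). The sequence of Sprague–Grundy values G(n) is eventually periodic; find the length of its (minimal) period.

12

G(0) = 0
G(1) = mex{} = 0
G(2) = mex{} = 0
G(3) = mex{0} = 1
G(4) = mex{0} = 1
G(5) = mex{0,0} = 1
G(6) = mex{1,0} = 2
G(7) = mex{1,0,0} = 2
G(8) = mex{1,1,0} = 2
G(9) = mex{2,1,0,0} = 3
G(10) = mex{2,1,1,0} = 3
G(11) = mex{2,2,1,0} = 3
G(12) = mex{3,2,1,1} = 0
G(13) = mex{3,2,2,1} = 0
G(14) = mex{3,3,2,1} = 0
G(15) = mex{0,3,2,2} = 1
G(16) = mex{0,3,3,2} = 1
G(17) = mex{0,0,3,2} = 1
G(18) = mex{1,0,3,3} = 2
G(19) = mex{1,0,0,3} = 2
G(20) = mex{1,1,0,3} = 2
G(21) = mex{2,1,0,0} = 3
G(22) = mex{2,1,1,0} = 3
G(23) = mex{2,2,1,0} = 3
G(24) = mex{3,2,1,1} = 0
G(25) = mex{3,2,2,1} = 0
G(n+12) = G(n) holds for n = 0,…,8 (a full window of length max(S) = 9), so the sequence is purely periodic with period 12.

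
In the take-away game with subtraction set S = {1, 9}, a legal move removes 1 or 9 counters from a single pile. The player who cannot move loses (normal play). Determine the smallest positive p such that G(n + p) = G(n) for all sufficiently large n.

n :  0  1  2  3  4  5  6  7  8  9 10 11 12 13 14
G :  0  1  0  1  0  1  0  1  0  1  0  1  0  1  0
G(n+2) = G(n) holds for n = 0,…,8 (a full window of length max(S) = 9), so the sequence is purely periodic with period 2.

2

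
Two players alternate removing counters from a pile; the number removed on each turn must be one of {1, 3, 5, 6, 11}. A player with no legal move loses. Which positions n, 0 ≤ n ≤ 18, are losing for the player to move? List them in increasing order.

G(0) = 0
G(1) = mex{0} = 1
G(2) = mex{1} = 0
G(3) = mex{0,0} = 1
G(4) = mex{1,1} = 0
G(5) = mex{0,0,0} = 1
G(6) = mex{1,1,1,0} = 2
G(7) = mex{2,0,0,1} = 3
G(8) = mex{3,1,1,0} = 2
G(9) = mex{2,2,0,1} = 3
G(10) = mex{3,3,1,0} = 2
G(11) = mex{2,2,2,1,0} = 3
G(12) = mex{3,3,3,2,1} = 0
G(13) = mex{0,2,2,3,0} = 1
G(14) = mex{1,3,3,2,1} = 0
G(15) = mex{0,0,2,3,0} = 1
G(16) = mex{1,1,3,2,1} = 0
G(17) = mex{0,0,0,3,2} = 1
G(18) = mex{1,1,1,0,3} = 2
P-positions are exactly the n with G(n) = 0.

0, 2, 4, 12, 14, 16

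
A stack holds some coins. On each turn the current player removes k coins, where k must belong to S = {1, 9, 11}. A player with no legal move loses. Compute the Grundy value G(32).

0

n :  0  1  2  3  4  5  6  7  8  9 10 11 12 13 14 15 16 17 18 19 20 21 22 23 24 25 26 27 28 29 30 31 32
G :  0  1  0  1  0  1  0  1  0  1  0  1  0  1  0  1  0  1  0  1  0  1  0  1  0  1  0  1  0  1  0  1  0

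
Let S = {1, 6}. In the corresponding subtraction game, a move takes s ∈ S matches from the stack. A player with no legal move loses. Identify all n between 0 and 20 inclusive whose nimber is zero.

0, 2, 4, 7, 9, 11, 14, 16, 18

n :  0  1  2  3  4  5  6  7  8  9 10 11 12 13 14 15 16 17 18 19 20
G :  0  1  0  1  0  1  2  0  1  0  1  0  1  2  0  1  0  1  0  1  2
P-positions are exactly the n with G(n) = 0.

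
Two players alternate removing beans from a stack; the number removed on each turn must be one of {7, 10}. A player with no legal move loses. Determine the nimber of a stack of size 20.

n :  0  1  2  3  4  5  6  7  8  9 10 11 12 13 14 15 16 17 18 19 20
G :  0  0  0  0  0  0  0  1  1  1  1  1  1  1  2  2  2  0  0  0  0

0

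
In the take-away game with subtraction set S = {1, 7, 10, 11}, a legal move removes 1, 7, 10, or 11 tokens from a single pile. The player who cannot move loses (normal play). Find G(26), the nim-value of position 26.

n :  0  1  2  3  4  5  6  7  8  9 10 11 12 13 14 15 16 17 18 19 20 21 22 23 24 25 26
G :  0  1  0  1  0  1  0  1  0  1  2  3  2  3  2  3  2  3  2  3  0  1  0  1  0  1  0

0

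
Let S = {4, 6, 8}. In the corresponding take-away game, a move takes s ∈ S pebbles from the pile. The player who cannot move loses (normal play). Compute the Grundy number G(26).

0

G(0) = 0
G(1) = mex{} = 0
G(2) = mex{} = 0
G(3) = mex{} = 0
G(4) = mex{0} = 1
G(5) = mex{0} = 1
G(6) = mex{0,0} = 1
G(7) = mex{0,0} = 1
G(8) = mex{1,0,0} = 2
G(9) = mex{1,0,0} = 2
G(10) = mex{1,1,0} = 2
G(11) = mex{1,1,0} = 2
G(12) = mex{2,1,1} = 0
G(13) = mex{2,1,1} = 0
G(14) = mex{2,2,1} = 0
G(15) = mex{2,2,1} = 0
G(16) = mex{0,2,2} = 1
G(17) = mex{0,2,2} = 1
G(18) = mex{0,0,2} = 1
G(19) = mex{0,0,2} = 1
G(20) = mex{1,0,0} = 2
G(21) = mex{1,0,0} = 2
G(22) = mex{1,1,0} = 2
G(23) = mex{1,1,0} = 2
G(24) = mex{2,1,1} = 0
G(25) = mex{2,1,1} = 0
G(26) = mex{2,2,1} = 0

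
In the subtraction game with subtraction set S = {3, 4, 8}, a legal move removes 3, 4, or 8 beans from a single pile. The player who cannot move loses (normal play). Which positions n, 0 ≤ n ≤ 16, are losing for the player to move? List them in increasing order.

0, 1, 2, 7, 12, 13, 14

G(0) = 0
G(1) = mex{} = 0
G(2) = mex{} = 0
G(3) = mex{0} = 1
G(4) = mex{0,0} = 1
G(5) = mex{0,0} = 1
G(6) = mex{1,0} = 2
G(7) = mex{1,1} = 0
G(8) = mex{1,1,0} = 2
G(9) = mex{2,1,0} = 3
G(10) = mex{0,2,0} = 1
G(11) = mex{2,0,1} = 3
G(12) = mex{3,2,1} = 0
G(13) = mex{1,3,1} = 0
G(14) = mex{3,1,2} = 0
G(15) = mex{0,3,0} = 1
G(16) = mex{0,0,2} = 1
P-positions are exactly the n with G(n) = 0.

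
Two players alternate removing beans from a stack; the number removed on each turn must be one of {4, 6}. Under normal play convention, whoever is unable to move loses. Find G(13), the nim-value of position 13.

0

n :  0  1  2  3  4  5  6  7  8  9 10 11 12 13
G :  0  0  0  0  1  1  1  1  2  2  0  0  0  0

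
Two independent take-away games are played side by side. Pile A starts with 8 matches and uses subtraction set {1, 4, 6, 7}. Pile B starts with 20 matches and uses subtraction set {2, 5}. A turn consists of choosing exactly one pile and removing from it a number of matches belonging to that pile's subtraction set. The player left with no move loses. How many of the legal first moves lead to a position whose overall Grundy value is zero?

Pile A, S = {1, 4, 6, 7}:
n : 0 1 2 3 4 5 6 7 8
G : 0 1 0 1 2 0 1 2 3
G_A(8) = 3.
Pile B, S = {2, 5}:
G(0) = 0
G(1) = mex{} = 0
G(2) = mex{0} = 1
G(3) = mex{0} = 1
G(4) = mex{1} = 0
G(5) = mex{1,0} = 2
G(6) = mex{0,0} = 1
G(7) = mex{2,1} = 0
G(8) = mex{1,1} = 0
G(9) = mex{0,0} = 1
G(10) = mex{0,2} = 1
G(11) = mex{1,1} = 0
G(12) = mex{1,0} = 2
G(13) = mex{0,0} = 1
G(14) = mex{2,1} = 0
G(15) = mex{1,1} = 0
G(16) = mex{0,0} = 1
G(17) = mex{0,2} = 1
G(18) = mex{1,1} = 0
G(19) = mex{1,0} = 2
G(20) = mex{0,0} = 1
G_B(20) = 1.
Combined Grundy value = 3 ⊕ 1 = 2.
A winning move leaves total XOR = 0, i.e. changes one component's Grundy value g to g ⊕ X where X is the current total.
Pile A: need g' = 3⊕2 = 1. Options: 8−1→G=2, 8−4→G=2, 8−6→G=0, 8−7→G=1. Hits: 1.
Pile B: need g' = 1⊕2 = 3. Options: 20−2→G=0, 20−5→G=0. Hits: 0.

1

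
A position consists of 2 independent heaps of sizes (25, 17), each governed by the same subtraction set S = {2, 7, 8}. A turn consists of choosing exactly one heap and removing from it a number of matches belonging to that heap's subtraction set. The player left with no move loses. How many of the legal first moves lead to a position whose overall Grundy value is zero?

3

All heaps use S = {2, 7, 8}:
n :  0  1  2  3  4  5  6  7  8  9 10 11 12 13 14 15 16 17 18 19 20 21 22 23 24 25
G :  0  0  1  1  0  0  1  1  2  2  0  3  1  2  0  0  1  1  2  0  0  1  1  2  0  0
Heap A: G(25) = 0.
Heap B: G(17) = 1.
Combined Grundy value = 0 ⊕ 1 = 1.
A winning move leaves total XOR = 0, i.e. changes one component's Grundy value g to g ⊕ X where X is the current total.
Heap A: need g' = 0⊕1 = 1. Options: 25−2→G=2, 25−7→G=2, 25−8→G=1. Hits: 1.
Heap B: need g' = 1⊕1 = 0. Options: 17−2→G=0, 17−7→G=0, 17−8→G=2. Hits: 2.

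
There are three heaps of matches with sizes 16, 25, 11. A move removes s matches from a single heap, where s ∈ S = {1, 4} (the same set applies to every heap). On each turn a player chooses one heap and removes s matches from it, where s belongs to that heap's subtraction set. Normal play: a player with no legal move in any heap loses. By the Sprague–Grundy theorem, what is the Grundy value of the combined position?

0

All heaps use S = {1, 4}:
n :  0  1  2  3  4  5  6  7  8  9 10 11 12 13 14 15 16 17 18 19 20 21 22 23 24 25
G :  0  1  0  1  2  0  1  0  1  2  0  1  0  1  2  0  1  0  1  2  0  1  0  1  2  0
Heap A: G(16) = 1.
Heap B: G(25) = 0.
Heap C: G(11) = 1.
Combined Grundy value = 1 ⊕ 0 ⊕ 1 = 0.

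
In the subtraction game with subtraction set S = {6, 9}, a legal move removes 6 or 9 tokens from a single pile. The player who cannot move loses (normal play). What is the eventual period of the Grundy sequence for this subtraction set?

15

G(0) = 0
G(1) = mex{} = 0
G(2) = mex{} = 0
G(3) = mex{} = 0
G(4) = mex{} = 0
G(5) = mex{} = 0
G(6) = mex{0} = 1
G(7) = mex{0} = 1
G(8) = mex{0} = 1
G(9) = mex{0,0} = 1
G(10) = mex{0,0} = 1
G(11) = mex{0,0} = 1
G(12) = mex{1,0} = 2
G(13) = mex{1,0} = 2
G(14) = mex{1,0} = 2
G(15) = mex{1,1} = 0
G(16) = mex{1,1} = 0
G(17) = mex{1,1} = 0
G(18) = mex{2,1} = 0
G(19) = mex{2,1} = 0
G(20) = mex{2,1} = 0
G(21) = mex{0,2} = 1
G(22) = mex{0,2} = 1
G(23) = mex{0,2} = 1
G(24) = mex{0,0} = 1
G(25) = mex{0,0} = 1
G(26) = mex{0,0} = 1
G(27) = mex{1,0} = 2
G(28) = mex{1,0} = 2
G(29) = mex{1,0} = 2
G(30) = mex{1,1} = 0
G(31) = mex{1,1} = 0
G(n+15) = G(n) holds for n = 0,…,8 (a full window of length max(S) = 9), so the sequence is purely periodic with period 15.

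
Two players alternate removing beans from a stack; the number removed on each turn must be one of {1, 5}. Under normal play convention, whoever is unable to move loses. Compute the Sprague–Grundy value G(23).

1

n :  0  1  2  3  4  5  6  7  8  9 10 11 12 13 14 15 16 17 18 19 20 21 22 23
G :  0  1  0  1  0  1  0  1  0  1  0  1  0  1  0  1  0  1  0  1  0  1  0  1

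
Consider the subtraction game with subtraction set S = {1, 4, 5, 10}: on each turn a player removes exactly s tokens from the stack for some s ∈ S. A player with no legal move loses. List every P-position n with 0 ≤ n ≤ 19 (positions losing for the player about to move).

0, 2, 8, 11, 14, 17

n :  0  1  2  3  4  5  6  7  8  9 10 11 12 13 14 15 16 17 18 19
G :  0  1  0  1  2  3  2  3  0  1  4  0  1  2  0  1  3  0  1  2
P-positions are exactly the n with G(n) = 0.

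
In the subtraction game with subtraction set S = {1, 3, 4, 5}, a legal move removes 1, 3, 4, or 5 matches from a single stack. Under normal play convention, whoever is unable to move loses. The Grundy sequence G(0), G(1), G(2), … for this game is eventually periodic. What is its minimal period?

n :  0  1  2  3  4  5  6  7  8  9 10 11 12 13 14 15 16 17
G :  0  1  0  1  2  3  2  3  0  1  0  1  2  3  2  3  0  1
G(n+8) = G(n) holds for n = 0,…,4 (a full window of length max(S) = 5), so the sequence is purely periodic with period 8.

8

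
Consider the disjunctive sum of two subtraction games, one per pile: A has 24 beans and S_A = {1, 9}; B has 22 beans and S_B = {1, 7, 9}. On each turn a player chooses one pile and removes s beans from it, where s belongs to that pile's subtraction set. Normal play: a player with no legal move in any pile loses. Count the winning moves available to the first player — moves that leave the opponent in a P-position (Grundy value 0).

0

Pile A, S = {1, 9}:
G(0) = 0
G(1) = mex{0} = 1
G(2) = mex{1} = 0
G(3) = mex{0} = 1
G(4) = mex{1} = 0
G(5) = mex{0} = 1
G(6) = mex{1} = 0
G(7) = mex{0} = 1
G(8) = mex{1} = 0
G(9) = mex{0,0} = 1
G(10) = mex{1,1} = 0
G(11) = mex{0,0} = 1
G(12) = mex{1,1} = 0
G(13) = mex{0,0} = 1
G(14) = mex{1,1} = 0
G(15) = mex{0,0} = 1
G(16) = mex{1,1} = 0
G(17) = mex{0,0} = 1
G(18) = mex{1,1} = 0
G(19) = mex{0,0} = 1
G(20) = mex{1,1} = 0
G(21) = mex{0,0} = 1
G(22) = mex{1,1} = 0
G(23) = mex{0,0} = 1
G(24) = mex{1,1} = 0
G_A(24) = 0.
Pile B, S = {1, 7, 9}:
G(0) = 0
G(1) = mex{0} = 1
G(2) = mex{1} = 0
G(3) = mex{0} = 1
G(4) = mex{1} = 0
G(5) = mex{0} = 1
G(6) = mex{1} = 0
G(7) = mex{0,0} = 1
G(8) = mex{1,1} = 0
G(9) = mex{0,0,0} = 1
G(10) = mex{1,1,1} = 0
G(11) = mex{0,0,0} = 1
G(12) = mex{1,1,1} = 0
G(13) = mex{0,0,0} = 1
G(14) = mex{1,1,1} = 0
G(15) = mex{0,0,0} = 1
G(16) = mex{1,1,1} = 0
G(17) = mex{0,0,0} = 1
G(18) = mex{1,1,1} = 0
G(19) = mex{0,0,0} = 1
G(20) = mex{1,1,1} = 0
G(21) = mex{0,0,0} = 1
G(22) = mex{1,1,1} = 0
G_B(22) = 0.
Combined Grundy value = 0 ⊕ 0 = 0.
A winning move leaves total XOR = 0, i.e. changes one component's Grundy value g to g ⊕ X where X is the current total.
Pile A: target g' = 0⊕0 = 0, but every legal move changes the Grundy value (mex property), so 0 moves.
Pile B: target g' = 0⊕0 = 0, but every legal move changes the Grundy value (mex property), so 0 moves.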